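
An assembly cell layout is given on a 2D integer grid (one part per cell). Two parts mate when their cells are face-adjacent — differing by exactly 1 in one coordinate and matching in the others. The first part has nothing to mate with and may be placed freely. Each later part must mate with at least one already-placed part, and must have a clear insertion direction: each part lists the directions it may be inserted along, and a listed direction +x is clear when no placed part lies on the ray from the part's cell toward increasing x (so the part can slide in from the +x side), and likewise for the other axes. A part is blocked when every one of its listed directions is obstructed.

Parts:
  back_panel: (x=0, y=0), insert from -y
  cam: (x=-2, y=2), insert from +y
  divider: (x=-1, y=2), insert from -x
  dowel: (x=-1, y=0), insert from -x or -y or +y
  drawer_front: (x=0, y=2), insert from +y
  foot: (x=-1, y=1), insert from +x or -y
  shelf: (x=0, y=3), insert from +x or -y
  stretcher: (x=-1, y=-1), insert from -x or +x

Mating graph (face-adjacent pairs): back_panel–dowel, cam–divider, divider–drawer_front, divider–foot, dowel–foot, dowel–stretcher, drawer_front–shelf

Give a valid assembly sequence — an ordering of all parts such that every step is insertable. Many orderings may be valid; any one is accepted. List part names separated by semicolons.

stretcher; dowel; foot; divider; cam; drawer_front; shelf; back_panel

1. stretcher@(-1, -1) [-x clear] — {stretcher}
2. dowel@(-1, 0) [-x clear] — {dowel, stretcher}
3. foot@(-1, 1) [+x clear] — {dowel, foot, stretcher}
4. divider@(-1, 2) [-x clear] — {divider, dowel, foot, stretcher}
5. cam@(-2, 2) [+y clear] — {cam, divider, dowel, foot, stretcher}
6. drawer_front@(0, 2) [+y clear] — {cam, divider, dowel, drawer_front, foot, stretcher}
7. shelf@(0, 3) [+x clear] — {cam, divider, dowel, drawer_front, foot, shelf, stretcher}
8. back_panel@(0, 0) [-y clear] — {back_panel, cam, divider, dowel, drawer_front, foot, shelf, stretcher}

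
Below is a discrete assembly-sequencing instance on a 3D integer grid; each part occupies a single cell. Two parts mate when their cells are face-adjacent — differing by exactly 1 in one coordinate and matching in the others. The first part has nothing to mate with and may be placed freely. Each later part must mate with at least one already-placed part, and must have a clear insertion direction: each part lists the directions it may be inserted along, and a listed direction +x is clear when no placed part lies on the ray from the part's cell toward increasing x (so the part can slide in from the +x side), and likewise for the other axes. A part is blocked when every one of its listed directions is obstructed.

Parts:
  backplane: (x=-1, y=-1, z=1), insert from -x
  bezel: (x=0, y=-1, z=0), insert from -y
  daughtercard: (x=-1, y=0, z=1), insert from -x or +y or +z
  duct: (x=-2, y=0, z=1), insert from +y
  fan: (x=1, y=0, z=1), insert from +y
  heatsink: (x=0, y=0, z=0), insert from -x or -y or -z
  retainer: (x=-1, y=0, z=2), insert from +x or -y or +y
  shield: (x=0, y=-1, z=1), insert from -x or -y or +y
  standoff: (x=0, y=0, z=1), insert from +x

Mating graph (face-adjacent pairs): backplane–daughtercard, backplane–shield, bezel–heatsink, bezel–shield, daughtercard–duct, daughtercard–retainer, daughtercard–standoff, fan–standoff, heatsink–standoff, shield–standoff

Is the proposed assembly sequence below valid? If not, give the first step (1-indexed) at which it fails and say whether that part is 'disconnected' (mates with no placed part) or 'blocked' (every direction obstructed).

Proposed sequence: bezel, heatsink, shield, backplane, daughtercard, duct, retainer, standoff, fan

Valid

1. bezel@(0, -1, 0) [-y clear] — {bezel}
2. heatsink@(0, 0, 0) [-x clear] — {bezel, heatsink}
3. shield@(0, -1, 1) [-x clear] — {bezel, heatsink, shield}
4. backplane@(-1, -1, 1) [-x clear] — {backplane, bezel, heatsink, shield}
5. daughtercard@(-1, 0, 1) [-x clear] — {backplane, bezel, daughtercard, heatsink, shield}
6. duct@(-2, 0, 1) [+y clear] — {backplane, bezel, daughtercard, duct, heatsink, shield}
7. retainer@(-1, 0, 2) [+x clear] — {backplane, bezel, daughtercard, duct, heatsink, retainer, shield}
8. standoff@(0, 0, 1) [+x clear] — {backplane, bezel, daughtercard, duct, heatsink, retainer, shield, standoff}
9. fan@(1, 0, 1) [+y clear] — {backplane, bezel, daughtercard, duct, fan, heatsink, retainer, shield, standoff}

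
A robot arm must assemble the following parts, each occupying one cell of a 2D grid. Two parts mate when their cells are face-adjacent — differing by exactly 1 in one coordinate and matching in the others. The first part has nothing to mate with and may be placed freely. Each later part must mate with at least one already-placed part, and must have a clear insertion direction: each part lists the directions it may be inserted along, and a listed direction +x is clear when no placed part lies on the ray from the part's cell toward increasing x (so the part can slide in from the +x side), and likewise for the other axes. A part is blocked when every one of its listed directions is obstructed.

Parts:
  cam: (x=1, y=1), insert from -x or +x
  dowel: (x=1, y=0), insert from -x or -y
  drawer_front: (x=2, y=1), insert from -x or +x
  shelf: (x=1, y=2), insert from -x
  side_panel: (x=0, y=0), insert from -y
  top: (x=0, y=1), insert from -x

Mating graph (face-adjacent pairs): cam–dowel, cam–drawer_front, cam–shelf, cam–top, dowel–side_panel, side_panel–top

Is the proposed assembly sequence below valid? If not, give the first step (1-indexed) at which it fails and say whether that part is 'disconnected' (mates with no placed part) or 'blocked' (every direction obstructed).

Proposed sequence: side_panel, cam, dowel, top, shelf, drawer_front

Invalid at step 2 (disconnected)

1. side_panel@(0, 0) [-y clear] — {side_panel}
2. cam@(1, 1) — no placed neighbour ⇒ disconnected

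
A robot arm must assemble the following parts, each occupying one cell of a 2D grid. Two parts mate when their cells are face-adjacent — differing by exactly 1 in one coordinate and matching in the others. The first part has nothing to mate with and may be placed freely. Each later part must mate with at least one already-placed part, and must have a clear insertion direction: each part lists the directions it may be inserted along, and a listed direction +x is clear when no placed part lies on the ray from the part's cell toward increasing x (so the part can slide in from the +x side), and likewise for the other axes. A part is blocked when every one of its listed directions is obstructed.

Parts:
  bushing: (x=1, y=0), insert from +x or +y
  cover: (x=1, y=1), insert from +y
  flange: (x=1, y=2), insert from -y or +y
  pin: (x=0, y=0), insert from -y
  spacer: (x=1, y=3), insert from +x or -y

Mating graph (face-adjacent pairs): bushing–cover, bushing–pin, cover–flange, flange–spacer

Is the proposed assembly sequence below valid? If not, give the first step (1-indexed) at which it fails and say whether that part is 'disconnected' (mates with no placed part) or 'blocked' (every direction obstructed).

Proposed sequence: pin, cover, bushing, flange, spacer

Invalid at step 2 (disconnected)

1. pin@(0, 0) [-y clear] — {pin}
2. cover@(1, 1) — no placed neighbour ⇒ disconnected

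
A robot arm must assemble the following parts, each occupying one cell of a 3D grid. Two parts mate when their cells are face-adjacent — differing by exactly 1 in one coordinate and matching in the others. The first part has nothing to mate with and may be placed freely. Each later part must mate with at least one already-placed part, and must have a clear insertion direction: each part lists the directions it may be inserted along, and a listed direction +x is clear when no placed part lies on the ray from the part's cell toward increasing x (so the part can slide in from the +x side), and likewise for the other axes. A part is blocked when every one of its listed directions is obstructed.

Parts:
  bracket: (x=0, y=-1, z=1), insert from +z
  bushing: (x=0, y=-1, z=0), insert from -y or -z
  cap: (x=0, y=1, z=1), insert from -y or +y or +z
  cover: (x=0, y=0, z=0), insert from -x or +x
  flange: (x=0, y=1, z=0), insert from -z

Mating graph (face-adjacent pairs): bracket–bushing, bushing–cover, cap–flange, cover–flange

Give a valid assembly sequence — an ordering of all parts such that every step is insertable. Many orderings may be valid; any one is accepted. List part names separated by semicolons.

1. bushing@(0, -1, 0) [-y clear] — {bushing}
2. bracket@(0, -1, 1) [+z clear] — {bracket, bushing}
3. cover@(0, 0, 0) [-x clear] — {bracket, bushing, cover}
4. flange@(0, 1, 0) [-z clear] — {bracket, bushing, cover, flange}
5. cap@(0, 1, 1) [+y clear] — {bracket, bushing, cap, cover, flange}

bushing; bracket; cover; flange; cap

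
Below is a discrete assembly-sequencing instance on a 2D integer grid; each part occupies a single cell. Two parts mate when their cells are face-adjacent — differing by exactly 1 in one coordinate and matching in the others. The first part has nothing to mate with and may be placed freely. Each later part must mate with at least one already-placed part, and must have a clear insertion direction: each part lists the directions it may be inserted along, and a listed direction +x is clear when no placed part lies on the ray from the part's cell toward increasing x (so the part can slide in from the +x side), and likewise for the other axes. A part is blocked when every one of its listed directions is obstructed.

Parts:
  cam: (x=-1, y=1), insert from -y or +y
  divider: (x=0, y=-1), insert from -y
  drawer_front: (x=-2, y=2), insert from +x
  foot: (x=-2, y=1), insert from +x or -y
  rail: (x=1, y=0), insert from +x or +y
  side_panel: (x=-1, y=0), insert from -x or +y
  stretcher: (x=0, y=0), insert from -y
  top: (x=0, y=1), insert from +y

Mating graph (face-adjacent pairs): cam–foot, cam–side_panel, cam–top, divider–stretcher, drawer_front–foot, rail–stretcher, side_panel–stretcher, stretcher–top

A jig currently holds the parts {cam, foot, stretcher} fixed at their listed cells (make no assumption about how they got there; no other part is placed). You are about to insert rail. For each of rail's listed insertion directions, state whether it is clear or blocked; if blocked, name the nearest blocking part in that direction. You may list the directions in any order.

+x: clear; +y: clear

+x: ray from rail(1, 0) has no placed part ⇒ clear
+y: ray from rail(1, 0) has no placed part ⇒ clear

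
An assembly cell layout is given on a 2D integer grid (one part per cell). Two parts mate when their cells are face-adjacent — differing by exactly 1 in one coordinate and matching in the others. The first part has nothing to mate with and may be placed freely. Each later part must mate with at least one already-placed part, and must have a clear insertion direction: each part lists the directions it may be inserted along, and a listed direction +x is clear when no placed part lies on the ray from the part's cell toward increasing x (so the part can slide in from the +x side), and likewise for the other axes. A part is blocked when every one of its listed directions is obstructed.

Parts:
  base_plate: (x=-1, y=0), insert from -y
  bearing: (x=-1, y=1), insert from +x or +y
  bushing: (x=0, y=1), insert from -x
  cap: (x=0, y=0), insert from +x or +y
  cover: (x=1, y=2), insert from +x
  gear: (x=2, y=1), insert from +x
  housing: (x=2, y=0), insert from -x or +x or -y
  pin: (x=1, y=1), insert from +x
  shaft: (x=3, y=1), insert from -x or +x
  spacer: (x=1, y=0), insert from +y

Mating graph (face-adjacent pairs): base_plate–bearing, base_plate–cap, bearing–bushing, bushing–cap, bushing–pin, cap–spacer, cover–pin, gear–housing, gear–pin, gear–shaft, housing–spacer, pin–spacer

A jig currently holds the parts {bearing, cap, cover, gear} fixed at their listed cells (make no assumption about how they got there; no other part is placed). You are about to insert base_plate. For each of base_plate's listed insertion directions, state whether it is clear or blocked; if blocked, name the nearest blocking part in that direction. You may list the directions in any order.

-y: clear

-y: ray from base_plate(-1, 0) has no placed part ⇒ clear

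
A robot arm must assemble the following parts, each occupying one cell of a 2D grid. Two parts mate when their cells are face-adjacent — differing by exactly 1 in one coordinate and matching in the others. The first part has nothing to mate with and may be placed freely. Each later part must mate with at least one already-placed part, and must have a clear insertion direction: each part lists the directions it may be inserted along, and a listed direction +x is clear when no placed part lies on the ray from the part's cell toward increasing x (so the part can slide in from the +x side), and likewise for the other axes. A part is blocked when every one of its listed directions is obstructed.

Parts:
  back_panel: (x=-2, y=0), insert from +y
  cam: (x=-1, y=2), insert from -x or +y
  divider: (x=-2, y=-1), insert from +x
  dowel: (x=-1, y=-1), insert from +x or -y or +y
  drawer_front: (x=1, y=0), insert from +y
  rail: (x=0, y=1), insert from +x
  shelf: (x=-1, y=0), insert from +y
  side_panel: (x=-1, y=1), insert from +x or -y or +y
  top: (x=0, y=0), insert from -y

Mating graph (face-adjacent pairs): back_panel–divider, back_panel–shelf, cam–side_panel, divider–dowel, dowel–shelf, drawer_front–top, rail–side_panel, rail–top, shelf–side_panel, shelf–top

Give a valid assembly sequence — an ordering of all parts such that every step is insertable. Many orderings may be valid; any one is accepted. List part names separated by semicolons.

back_panel; shelf; side_panel; cam; rail; top; drawer_front; divider; dowel

1. back_panel@(-2, 0) [+y clear] — {back_panel}
2. shelf@(-1, 0) [+y clear] — {back_panel, shelf}
3. side_panel@(-1, 1) [+x clear] — {back_panel, shelf, side_panel}
4. cam@(-1, 2) [-x clear] — {back_panel, cam, shelf, side_panel}
5. rail@(0, 1) [+x clear] — {back_panel, cam, rail, shelf, side_panel}
6. top@(0, 0) [-y clear] — {back_panel, cam, rail, shelf, side_panel, top}
7. drawer_front@(1, 0) [+y clear] — {back_panel, cam, drawer_front, rail, shelf, side_panel, top}
8. divider@(-2, -1) [+x clear] — {back_panel, cam, divider, drawer_front, rail, shelf, side_panel, top}
9. dowel@(-1, -1) [+x clear] — {back_panel, cam, divider, dowel, drawer_front, rail, shelf, side_panel, top}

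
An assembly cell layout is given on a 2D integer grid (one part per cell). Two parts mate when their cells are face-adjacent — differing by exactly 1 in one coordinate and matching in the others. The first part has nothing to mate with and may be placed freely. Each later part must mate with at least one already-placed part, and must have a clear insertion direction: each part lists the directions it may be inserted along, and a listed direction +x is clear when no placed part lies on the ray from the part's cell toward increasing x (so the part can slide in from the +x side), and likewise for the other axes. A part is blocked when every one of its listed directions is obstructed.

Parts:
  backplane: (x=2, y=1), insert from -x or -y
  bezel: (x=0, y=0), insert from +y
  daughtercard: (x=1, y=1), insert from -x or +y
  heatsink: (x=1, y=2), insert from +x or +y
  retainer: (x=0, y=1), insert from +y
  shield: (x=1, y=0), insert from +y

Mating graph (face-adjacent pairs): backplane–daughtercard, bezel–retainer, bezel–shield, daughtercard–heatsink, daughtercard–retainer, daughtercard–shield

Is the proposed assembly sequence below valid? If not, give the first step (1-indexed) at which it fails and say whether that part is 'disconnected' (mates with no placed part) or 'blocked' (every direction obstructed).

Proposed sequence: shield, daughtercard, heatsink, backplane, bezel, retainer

1. shield@(1, 0) [+y clear] — {shield}
2. daughtercard@(1, 1) [-x clear] — {daughtercard, shield}
3. heatsink@(1, 2) [+x clear] — {daughtercard, heatsink, shield}
4. backplane@(2, 1) [-y clear] — {backplane, daughtercard, heatsink, shield}
5. bezel@(0, 0) [+y clear] — {backplane, bezel, daughtercard, heatsink, shield}
6. retainer@(0, 1) [+y clear] — {backplane, bezel, daughtercard, heatsink, retainer, shield}

Valid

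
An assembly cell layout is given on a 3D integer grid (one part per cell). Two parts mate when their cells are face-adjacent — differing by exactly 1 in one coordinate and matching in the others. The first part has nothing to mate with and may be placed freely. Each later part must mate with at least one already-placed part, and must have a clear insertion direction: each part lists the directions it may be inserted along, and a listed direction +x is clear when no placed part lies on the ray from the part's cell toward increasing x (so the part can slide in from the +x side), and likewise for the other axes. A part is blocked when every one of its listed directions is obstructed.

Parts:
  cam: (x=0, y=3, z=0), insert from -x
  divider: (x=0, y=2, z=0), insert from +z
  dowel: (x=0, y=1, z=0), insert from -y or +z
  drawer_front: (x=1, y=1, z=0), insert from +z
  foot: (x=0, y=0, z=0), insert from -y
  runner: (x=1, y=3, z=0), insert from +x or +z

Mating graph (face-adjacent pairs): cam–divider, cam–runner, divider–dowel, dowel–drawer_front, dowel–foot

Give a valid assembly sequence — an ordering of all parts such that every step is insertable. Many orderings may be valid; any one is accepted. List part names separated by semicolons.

1. divider@(0, 2, 0) [+z clear] — {divider}
2. dowel@(0, 1, 0) [-y clear] — {divider, dowel}
3. foot@(0, 0, 0) [-y clear] — {divider, dowel, foot}
4. cam@(0, 3, 0) [-x clear] — {cam, divider, dowel, foot}
5. runner@(1, 3, 0) [+x clear] — {cam, divider, dowel, foot, runner}
6. drawer_front@(1, 1, 0) [+z clear] — {cam, divider, dowel, drawer_front, foot, runner}

divider; dowel; foot; cam; runner; drawer_front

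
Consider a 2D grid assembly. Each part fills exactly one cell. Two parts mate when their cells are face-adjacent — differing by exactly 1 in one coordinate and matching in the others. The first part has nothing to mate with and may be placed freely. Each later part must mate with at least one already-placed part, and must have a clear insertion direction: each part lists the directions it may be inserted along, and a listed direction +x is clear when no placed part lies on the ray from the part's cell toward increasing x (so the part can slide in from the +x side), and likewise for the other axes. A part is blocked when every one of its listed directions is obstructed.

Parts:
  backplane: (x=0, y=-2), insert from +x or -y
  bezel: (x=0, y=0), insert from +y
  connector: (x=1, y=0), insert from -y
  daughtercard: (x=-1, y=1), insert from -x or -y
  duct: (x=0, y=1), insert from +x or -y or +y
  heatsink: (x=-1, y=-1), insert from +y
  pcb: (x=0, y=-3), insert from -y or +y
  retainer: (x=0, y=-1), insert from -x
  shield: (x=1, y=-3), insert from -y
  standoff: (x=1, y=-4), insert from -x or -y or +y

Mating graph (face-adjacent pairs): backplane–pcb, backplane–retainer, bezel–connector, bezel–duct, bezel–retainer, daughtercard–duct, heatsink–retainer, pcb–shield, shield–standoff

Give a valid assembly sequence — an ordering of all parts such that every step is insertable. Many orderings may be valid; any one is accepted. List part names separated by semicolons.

1. pcb@(0, -3) [-y clear] — {pcb}
2. backplane@(0, -2) [+x clear] — {backplane, pcb}
3. retainer@(0, -1) [-x clear] — {backplane, pcb, retainer}
4. heatsink@(-1, -1) [+y clear] — {backplane, heatsink, pcb, retainer}
5. bezel@(0, 0) [+y clear] — {backplane, bezel, heatsink, pcb, retainer}
6. duct@(0, 1) [+x clear] — {backplane, bezel, duct, heatsink, pcb, retainer}
7. connector@(1, 0) [-y clear] — {backplane, bezel, connector, duct, heatsink, pcb, retainer}
8. shield@(1, -3) [-y clear] — {backplane, bezel, connector, duct, heatsink, pcb, retainer, shield}
9. standoff@(1, -4) [-x clear] — {backplane, bezel, connector, duct, heatsink, pcb, retainer, shield, standoff}
10. daughtercard@(-1, 1) [-x clear] — {backplane, bezel, connector, daughtercard, duct, heatsink, pcb, retainer, shield, standoff}

pcb; backplane; retainer; heatsink; bezel; duct; connector; shield; standoff; daughtercard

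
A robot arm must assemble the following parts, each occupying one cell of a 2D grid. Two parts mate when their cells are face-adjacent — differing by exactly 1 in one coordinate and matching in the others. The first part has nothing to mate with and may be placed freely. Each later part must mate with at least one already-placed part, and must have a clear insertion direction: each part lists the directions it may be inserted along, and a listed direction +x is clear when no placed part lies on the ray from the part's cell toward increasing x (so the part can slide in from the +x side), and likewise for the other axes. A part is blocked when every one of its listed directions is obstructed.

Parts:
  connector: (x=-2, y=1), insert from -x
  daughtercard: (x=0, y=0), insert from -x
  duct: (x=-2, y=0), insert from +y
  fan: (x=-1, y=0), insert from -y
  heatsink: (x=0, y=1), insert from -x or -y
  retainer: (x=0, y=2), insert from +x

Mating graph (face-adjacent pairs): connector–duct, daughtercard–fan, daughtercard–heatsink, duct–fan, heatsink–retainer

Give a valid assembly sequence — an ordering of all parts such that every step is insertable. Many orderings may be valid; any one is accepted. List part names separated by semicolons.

1. retainer@(0, 2) [+x clear] — {retainer}
2. heatsink@(0, 1) [-x clear] — {heatsink, retainer}
3. daughtercard@(0, 0) [-x clear] — {daughtercard, heatsink, retainer}
4. fan@(-1, 0) [-y clear] — {daughtercard, fan, heatsink, retainer}
5. duct@(-2, 0) [+y clear] — {daughtercard, duct, fan, heatsink, retainer}
6. connector@(-2, 1) [-x clear] — {connector, daughtercard, duct, fan, heatsink, retainer}

retainer; heatsink; daughtercard; fan; duct; connector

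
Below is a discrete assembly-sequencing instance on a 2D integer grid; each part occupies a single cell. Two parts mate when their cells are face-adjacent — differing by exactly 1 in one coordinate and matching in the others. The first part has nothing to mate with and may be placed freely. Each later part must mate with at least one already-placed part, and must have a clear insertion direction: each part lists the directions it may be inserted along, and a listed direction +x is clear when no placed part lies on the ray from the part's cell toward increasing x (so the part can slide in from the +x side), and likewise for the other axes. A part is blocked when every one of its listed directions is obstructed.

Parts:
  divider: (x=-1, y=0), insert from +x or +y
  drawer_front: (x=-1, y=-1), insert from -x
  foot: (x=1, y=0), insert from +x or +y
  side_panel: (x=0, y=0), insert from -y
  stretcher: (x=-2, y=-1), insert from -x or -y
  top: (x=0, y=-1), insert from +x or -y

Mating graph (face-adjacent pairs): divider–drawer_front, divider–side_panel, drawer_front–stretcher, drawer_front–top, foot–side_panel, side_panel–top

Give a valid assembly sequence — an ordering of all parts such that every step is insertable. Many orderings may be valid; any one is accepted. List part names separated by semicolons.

side_panel; divider; drawer_front; stretcher; foot; top

1. side_panel@(0, 0) [-y clear] — {side_panel}
2. divider@(-1, 0) [+y clear] — {divider, side_panel}
3. drawer_front@(-1, -1) [-x clear] — {divider, drawer_front, side_panel}
4. stretcher@(-2, -1) [-x clear] — {divider, drawer_front, side_panel, stretcher}
5. foot@(1, 0) [+x clear] — {divider, drawer_front, foot, side_panel, stretcher}
6. top@(0, -1) [+x clear] — {divider, drawer_front, foot, side_panel, stretcher, top}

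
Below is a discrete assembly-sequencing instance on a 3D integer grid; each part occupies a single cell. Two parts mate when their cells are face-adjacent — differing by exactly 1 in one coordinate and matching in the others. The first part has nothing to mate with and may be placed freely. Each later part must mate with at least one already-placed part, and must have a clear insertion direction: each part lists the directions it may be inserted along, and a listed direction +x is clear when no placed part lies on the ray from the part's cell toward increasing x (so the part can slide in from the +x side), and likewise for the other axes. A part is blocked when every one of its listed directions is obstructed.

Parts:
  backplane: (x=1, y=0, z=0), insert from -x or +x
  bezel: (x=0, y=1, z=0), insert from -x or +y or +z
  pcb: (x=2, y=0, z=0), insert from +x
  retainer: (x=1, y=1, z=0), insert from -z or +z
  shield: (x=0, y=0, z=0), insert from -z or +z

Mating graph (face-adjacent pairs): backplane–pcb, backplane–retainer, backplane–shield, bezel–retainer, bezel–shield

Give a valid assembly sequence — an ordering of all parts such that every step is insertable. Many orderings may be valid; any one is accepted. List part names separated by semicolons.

1. shield@(0, 0, 0) [-z clear] — {shield}
2. bezel@(0, 1, 0) [-x clear] — {bezel, shield}
3. retainer@(1, 1, 0) [-z clear] — {bezel, retainer, shield}
4. backplane@(1, 0, 0) [+x clear] — {backplane, bezel, retainer, shield}
5. pcb@(2, 0, 0) [+x clear] — {backplane, bezel, pcb, retainer, shield}

shield; bezel; retainer; backplane; pcb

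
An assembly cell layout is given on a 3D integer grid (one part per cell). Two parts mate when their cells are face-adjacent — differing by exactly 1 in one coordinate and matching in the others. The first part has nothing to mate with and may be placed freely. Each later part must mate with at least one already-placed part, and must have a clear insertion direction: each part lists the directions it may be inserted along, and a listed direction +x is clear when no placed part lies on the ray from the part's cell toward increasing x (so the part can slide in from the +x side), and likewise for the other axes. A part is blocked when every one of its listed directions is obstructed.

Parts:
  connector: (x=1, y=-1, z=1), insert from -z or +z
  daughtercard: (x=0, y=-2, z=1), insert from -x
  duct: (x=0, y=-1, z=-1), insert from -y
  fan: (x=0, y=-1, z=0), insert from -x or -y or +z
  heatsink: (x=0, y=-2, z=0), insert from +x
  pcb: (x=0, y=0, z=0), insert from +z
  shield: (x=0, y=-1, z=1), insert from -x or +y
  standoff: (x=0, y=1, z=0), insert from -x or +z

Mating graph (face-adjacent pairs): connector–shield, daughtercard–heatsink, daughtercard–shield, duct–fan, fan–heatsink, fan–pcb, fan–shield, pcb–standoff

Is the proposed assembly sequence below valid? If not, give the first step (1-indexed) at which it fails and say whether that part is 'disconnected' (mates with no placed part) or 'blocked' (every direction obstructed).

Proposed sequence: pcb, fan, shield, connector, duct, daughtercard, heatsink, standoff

1. pcb@(0, 0, 0) [+z clear] — {pcb}
2. fan@(0, -1, 0) [-x clear] — {fan, pcb}
3. shield@(0, -1, 1) [-x clear] — {fan, pcb, shield}
4. connector@(1, -1, 1) [-z clear] — {connector, fan, pcb, shield}
5. duct@(0, -1, -1) [-y clear] — {connector, duct, fan, pcb, shield}
6. daughtercard@(0, -2, 1) [-x clear] — {connector, daughtercard, duct, fan, pcb, shield}
7. heatsink@(0, -2, 0) [+x clear] — {connector, daughtercard, duct, fan, heatsink, pcb, shield}
8. standoff@(0, 1, 0) [-x clear] — {connector, daughtercard, duct, fan, heatsink, pcb, shield, standoff}

Valid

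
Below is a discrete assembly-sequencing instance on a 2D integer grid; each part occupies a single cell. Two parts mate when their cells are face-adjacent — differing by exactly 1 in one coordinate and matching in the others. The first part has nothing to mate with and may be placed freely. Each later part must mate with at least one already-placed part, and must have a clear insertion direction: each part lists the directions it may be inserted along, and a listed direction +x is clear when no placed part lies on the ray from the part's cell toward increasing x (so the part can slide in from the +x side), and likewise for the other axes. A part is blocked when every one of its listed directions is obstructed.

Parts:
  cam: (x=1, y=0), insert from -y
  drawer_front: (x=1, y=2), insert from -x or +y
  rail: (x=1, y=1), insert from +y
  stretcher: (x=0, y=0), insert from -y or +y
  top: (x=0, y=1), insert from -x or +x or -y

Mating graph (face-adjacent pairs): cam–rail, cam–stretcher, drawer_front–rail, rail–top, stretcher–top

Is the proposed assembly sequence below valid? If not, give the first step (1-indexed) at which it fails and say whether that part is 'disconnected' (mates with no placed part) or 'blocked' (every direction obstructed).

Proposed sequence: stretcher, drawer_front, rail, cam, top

Invalid at step 2 (disconnected)

1. stretcher@(0, 0) [-y clear] — {stretcher}
2. drawer_front@(1, 2) — no placed neighbour ⇒ disconnected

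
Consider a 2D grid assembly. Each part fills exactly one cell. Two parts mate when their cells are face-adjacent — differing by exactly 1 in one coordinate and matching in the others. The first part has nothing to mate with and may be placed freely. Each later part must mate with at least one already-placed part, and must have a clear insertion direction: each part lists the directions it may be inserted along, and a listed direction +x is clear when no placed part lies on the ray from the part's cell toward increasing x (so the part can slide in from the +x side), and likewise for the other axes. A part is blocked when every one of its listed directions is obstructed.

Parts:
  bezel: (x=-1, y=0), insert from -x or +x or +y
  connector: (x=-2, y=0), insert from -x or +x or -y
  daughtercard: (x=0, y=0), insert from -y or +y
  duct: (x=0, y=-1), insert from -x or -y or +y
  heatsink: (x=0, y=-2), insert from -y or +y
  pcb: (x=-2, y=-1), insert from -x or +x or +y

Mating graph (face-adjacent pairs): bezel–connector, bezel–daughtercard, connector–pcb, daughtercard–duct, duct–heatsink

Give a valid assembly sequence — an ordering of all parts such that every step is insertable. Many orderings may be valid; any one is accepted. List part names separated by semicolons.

1. duct@(0, -1) [-x clear] — {duct}
2. heatsink@(0, -2) [-y clear] — {duct, heatsink}
3. daughtercard@(0, 0) [+y clear] — {daughtercard, duct, heatsink}
4. bezel@(-1, 0) [-x clear] — {bezel, daughtercard, duct, heatsink}
5. connector@(-2, 0) [-x clear] — {bezel, connector, daughtercard, duct, heatsink}
6. pcb@(-2, -1) [-x clear] — {bezel, connector, daughtercard, duct, heatsink, pcb}

duct; heatsink; daughtercard; bezel; connector; pcb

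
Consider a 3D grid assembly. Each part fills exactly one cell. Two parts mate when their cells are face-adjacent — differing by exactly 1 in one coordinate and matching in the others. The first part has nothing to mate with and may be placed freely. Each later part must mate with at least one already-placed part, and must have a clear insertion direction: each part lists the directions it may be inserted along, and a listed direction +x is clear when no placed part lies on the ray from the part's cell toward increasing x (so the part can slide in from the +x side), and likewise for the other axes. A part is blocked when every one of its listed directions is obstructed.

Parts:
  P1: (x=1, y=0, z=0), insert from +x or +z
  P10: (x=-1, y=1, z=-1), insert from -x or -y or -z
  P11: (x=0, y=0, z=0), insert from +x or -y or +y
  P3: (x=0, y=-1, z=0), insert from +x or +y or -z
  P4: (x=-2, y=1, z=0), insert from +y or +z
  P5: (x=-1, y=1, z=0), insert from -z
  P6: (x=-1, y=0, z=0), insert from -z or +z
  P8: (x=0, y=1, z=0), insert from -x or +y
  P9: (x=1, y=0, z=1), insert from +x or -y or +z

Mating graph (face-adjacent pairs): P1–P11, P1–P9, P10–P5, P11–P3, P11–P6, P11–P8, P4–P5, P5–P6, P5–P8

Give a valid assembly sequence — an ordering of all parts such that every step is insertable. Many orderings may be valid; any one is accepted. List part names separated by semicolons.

P4; P5; P10; P8; P11; P1; P3; P9; P6

1. P4@(-2, 1, 0) [+y clear] — {P4}
2. P5@(-1, 1, 0) [-z clear] — {P4, P5}
3. P10@(-1, 1, -1) [-x clear] — {P10, P4, P5}
4. P8@(0, 1, 0) [+y clear] — {P10, P4, P5, P8}
5. P11@(0, 0, 0) [+x clear] — {P10, P11, P4, P5, P8}
6. P1@(1, 0, 0) [+x clear] — {P1, P10, P11, P4, P5, P8}
7. P3@(0, -1, 0) [+x clear] — {P1, P10, P11, P3, P4, P5, P8}
8. P9@(1, 0, 1) [+x clear] — {P1, P10, P11, P3, P4, P5, P8, P9}
9. P6@(-1, 0, 0) [-z clear] — {P1, P10, P11, P3, P4, P5, P6, P8, P9}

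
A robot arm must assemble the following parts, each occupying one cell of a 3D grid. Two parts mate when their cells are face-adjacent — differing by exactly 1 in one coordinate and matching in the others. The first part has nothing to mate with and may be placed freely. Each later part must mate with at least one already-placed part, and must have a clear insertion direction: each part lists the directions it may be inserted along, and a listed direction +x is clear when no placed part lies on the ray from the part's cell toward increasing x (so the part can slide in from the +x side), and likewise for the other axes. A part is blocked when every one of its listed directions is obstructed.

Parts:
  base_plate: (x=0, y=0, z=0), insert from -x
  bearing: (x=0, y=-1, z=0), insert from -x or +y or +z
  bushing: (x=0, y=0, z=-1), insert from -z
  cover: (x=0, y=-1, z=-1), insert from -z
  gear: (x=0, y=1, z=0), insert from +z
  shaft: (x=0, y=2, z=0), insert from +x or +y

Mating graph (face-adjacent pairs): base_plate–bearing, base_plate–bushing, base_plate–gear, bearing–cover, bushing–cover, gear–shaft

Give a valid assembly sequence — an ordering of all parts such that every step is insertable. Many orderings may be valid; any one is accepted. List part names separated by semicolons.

1. gear@(0, 1, 0) [+z clear] — {gear}
2. base_plate@(0, 0, 0) [-x clear] — {base_plate, gear}
3. bearing@(0, -1, 0) [-x clear] — {base_plate, bearing, gear}
4. cover@(0, -1, -1) [-z clear] — {base_plate, bearing, cover, gear}
5. bushing@(0, 0, -1) [-z clear] — {base_plate, bearing, bushing, cover, gear}
6. shaft@(0, 2, 0) [+x clear] — {base_plate, bearing, bushing, cover, gear, shaft}

gear; base_plate; bearing; cover; bushing; shaft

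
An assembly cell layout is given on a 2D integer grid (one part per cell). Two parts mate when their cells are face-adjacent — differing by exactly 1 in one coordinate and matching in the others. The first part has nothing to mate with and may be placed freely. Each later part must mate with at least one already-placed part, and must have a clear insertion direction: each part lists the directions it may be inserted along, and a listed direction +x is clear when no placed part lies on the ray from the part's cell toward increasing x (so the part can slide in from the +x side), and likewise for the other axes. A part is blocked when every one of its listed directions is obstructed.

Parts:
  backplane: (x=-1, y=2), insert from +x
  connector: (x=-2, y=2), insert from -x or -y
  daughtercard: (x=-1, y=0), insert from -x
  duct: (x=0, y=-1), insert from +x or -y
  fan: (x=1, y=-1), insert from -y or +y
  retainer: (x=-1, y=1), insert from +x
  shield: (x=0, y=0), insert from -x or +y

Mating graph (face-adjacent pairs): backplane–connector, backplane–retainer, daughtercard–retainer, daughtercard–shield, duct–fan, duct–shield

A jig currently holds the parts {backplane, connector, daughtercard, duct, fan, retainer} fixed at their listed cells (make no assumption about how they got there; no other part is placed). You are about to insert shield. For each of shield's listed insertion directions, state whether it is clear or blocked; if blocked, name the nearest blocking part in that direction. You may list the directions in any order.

+y: clear; -x: blocked by daughtercard

-x: nearest on ray is daughtercard@(-1, 0) ⇒ blocked
+y: ray from shield(0, 0) has no placed part ⇒ clear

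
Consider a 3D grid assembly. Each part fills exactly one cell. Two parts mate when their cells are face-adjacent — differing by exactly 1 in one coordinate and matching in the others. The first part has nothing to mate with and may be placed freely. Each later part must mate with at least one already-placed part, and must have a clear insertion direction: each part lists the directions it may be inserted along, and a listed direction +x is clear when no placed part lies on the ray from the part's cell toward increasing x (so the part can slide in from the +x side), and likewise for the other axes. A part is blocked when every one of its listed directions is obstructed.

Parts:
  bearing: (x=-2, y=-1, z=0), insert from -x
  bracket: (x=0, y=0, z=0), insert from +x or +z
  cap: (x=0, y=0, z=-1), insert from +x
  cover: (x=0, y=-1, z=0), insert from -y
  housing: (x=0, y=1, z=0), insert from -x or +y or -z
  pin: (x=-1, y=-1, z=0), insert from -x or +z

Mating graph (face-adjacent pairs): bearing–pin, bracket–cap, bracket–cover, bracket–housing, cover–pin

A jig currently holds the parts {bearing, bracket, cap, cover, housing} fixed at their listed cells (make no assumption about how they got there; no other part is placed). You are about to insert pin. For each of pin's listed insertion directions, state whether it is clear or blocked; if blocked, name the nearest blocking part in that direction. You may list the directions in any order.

-x: nearest on ray is bearing@(-2, -1, 0) ⇒ blocked
+z: ray from pin(-1, -1, 0) has no placed part ⇒ clear

+z: clear; -x: blocked by bearing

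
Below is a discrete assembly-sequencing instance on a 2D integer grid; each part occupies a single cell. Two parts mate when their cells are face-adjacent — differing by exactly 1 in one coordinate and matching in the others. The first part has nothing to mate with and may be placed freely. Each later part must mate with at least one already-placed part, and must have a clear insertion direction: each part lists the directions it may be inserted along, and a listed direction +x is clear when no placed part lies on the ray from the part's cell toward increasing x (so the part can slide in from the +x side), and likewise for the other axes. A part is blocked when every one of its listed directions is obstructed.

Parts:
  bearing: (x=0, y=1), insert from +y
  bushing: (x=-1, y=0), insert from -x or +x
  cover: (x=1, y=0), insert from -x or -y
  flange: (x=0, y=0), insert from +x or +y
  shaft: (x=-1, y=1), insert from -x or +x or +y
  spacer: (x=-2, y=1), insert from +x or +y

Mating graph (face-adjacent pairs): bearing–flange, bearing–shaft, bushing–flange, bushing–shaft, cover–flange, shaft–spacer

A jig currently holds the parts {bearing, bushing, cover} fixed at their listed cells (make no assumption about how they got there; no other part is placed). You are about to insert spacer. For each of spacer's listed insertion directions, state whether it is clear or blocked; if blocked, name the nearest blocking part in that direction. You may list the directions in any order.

+x: blocked by bearing; +y: clear

+x: nearest on ray is bearing@(0, 1) ⇒ blocked
+y: ray from spacer(-2, 1) has no placed part ⇒ clear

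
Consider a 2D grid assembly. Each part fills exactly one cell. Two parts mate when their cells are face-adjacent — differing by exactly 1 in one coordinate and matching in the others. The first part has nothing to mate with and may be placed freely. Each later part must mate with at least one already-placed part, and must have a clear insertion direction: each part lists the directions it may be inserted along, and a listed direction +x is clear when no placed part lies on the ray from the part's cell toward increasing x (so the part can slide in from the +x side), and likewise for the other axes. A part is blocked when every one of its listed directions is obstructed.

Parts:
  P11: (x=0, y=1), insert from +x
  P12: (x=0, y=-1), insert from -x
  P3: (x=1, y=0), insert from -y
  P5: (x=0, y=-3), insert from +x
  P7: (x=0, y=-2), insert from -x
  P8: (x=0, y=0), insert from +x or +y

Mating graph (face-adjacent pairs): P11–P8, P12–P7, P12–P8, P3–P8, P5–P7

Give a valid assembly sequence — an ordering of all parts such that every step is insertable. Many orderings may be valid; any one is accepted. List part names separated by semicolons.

1. P8@(0, 0) [+x clear] — {P8}
2. P11@(0, 1) [+x clear] — {P11, P8}
3. P12@(0, -1) [-x clear] — {P11, P12, P8}
4. P7@(0, -2) [-x clear] — {P11, P12, P7, P8}
5. P5@(0, -3) [+x clear] — {P11, P12, P5, P7, P8}
6. P3@(1, 0) [-y clear] — {P11, P12, P3, P5, P7, P8}

P8; P11; P12; P7; P5; P3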